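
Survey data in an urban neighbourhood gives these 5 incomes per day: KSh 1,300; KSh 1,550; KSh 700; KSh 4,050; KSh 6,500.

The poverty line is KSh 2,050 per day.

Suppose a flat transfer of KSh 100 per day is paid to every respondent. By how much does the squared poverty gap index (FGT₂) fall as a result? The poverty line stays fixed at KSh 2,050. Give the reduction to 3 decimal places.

0.023

Before: below the line — KSh 700, KSh 1,300, KSh 1,550; squared poverty gap index (FGT₂) = 0.12540.
After the KSh 100 transfer: below the line — KSh 800, KSh 1,400, KSh 1,650; squared poverty gap index (FGT₂) = 0.10208.
Reduction = 0.12540 − 0.10208 = 0.023.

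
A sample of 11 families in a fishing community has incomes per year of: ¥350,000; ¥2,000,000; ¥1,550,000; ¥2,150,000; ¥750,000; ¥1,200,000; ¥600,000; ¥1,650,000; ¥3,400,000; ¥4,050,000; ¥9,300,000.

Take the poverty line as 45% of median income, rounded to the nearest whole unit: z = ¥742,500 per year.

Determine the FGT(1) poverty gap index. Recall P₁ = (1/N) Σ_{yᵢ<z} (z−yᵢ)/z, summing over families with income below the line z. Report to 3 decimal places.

0.066

Below z: ¥350,000, ¥600,000 (q = 2 of N = 11).
Gap ratios (z−y)/z: (742500−350000)/742500 = 0.5286; (742500−600000)/742500 = 0.1919.
Sum of shortfalls = 0.720539; P₁ averages over all N: 0.720539 / 11 = 0.066.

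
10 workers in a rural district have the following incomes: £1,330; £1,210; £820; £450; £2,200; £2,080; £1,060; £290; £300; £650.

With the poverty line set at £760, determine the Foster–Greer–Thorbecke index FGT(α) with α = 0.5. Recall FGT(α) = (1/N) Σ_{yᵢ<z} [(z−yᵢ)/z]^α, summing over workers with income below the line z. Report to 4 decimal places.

0.2583

Below the line: £290, £300, £450, £650 (q = 4 of N = 10).
Normalized shortfalls: (760−290)/760 = 0.6184; (760−300)/760 = 0.6053; (760−450)/760 = 0.4079; (760−650)/760 = 0.1447.
Raised to α = 0.5: 0.78640; 0.77799; 0.63867; 0.38044.
Sum = 2.583493; FGT(0.5) = 2.583493 / 10 = 0.2583.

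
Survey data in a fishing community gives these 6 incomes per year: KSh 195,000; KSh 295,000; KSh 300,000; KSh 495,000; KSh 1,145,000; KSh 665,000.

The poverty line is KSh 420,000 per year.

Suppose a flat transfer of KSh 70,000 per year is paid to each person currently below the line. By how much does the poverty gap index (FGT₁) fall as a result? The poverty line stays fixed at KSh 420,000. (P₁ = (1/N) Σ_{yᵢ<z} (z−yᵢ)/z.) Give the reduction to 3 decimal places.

Before: below the line — KSh 195,000, KSh 295,000, KSh 300,000; poverty gap index (FGT₁) = 0.18651.
After the KSh 70,000 transfer: below the line — KSh 265,000, KSh 365,000, KSh 370,000; poverty gap index (FGT₁) = 0.10317.
Reduction = 0.18651 − 0.10317 = 0.083.

0.083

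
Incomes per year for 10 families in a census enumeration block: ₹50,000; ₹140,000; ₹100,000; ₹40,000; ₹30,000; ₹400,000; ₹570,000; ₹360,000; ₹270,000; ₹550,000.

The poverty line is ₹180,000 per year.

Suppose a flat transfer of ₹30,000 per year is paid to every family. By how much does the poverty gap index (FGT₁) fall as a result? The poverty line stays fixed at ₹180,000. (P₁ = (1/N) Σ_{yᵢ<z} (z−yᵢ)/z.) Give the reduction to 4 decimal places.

0.0833

Before: below the line — ₹30,000, ₹40,000, ₹50,000, ₹100,000, ₹140,000; poverty gap index (FGT₁) = 0.300000.
After the ₹30,000 transfer: below the line — ₹60,000, ₹70,000, ₹80,000, ₹130,000, ₹170,000; poverty gap index (FGT₁) = 0.216667.
Reduction = 0.300000 − 0.216667 = 0.0833.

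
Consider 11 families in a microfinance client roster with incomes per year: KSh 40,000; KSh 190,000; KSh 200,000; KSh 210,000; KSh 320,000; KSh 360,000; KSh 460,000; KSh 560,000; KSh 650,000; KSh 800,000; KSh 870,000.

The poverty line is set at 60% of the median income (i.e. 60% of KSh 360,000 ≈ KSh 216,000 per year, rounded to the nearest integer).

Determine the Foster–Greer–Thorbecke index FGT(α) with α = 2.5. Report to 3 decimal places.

0.055

Below z: KSh 40,000, KSh 190,000, KSh 200,000, KSh 210,000 (q = 4 of N = 11).
Relative gaps: (216000−40000)/216000 = 0.8148; (216000−190000)/216000 = 0.1204; (216000−200000)/216000 = 0.0741; (216000−210000)/216000 = 0.0278.
Raised to α = 2.5: 0.59930; 0.00503; 0.00149; 0.00013.
Sum = 0.605953; FGT(2.5) = 0.605953 / 11 = 0.055.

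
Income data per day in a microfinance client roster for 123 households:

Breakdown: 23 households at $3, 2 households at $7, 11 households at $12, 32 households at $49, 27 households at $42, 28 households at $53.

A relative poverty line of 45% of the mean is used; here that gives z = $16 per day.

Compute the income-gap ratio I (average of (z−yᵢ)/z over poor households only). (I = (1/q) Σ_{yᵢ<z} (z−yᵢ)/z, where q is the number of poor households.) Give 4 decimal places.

0.6267

Poor units: 23×$3, 2×$7, 11×$12 (q = 36 of N = 123).
Shortfall ratios (z−y)/z: 0.8125 (×23), 0.5625 (×2), 0.2500 (×11); sum = 22.562500.
The income-gap ratio divides by q (the poor only): 22.562500 / 36 = 0.6267.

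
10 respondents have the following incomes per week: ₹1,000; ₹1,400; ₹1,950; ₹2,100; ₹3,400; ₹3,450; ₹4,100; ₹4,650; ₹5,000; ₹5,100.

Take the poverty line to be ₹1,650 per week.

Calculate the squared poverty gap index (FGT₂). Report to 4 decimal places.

Below the line: ₹1,000, ₹1,400 (q = 2 of N = 10).
Gap ratios (z−y)/z: (1650−1000)/1650 = 0.3939; (1650−1400)/1650 = 0.1515.
Squared: 0.1552; 0.0230.
Sum = 0.178145; P₂ = 0.178145 / 10 = 0.0178.

0.0178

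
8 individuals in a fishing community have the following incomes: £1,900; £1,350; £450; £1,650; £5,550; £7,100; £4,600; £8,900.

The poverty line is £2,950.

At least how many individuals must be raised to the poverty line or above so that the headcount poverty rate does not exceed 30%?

Currently q = 4 of N = 8 are below the line (H = 0.500).
A headcount ratio of at most 30% allows at most ⌊0.30 × 8⌋ = 2 poor individuals.
So at least 4 − 2 = 2 must be lifted.

2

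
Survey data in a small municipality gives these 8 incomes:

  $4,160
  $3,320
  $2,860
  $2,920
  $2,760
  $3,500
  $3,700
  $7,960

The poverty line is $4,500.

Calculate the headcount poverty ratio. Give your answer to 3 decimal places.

7 of the 8 families have income below $4,500.
H = 7/8 = 0.875.

0.875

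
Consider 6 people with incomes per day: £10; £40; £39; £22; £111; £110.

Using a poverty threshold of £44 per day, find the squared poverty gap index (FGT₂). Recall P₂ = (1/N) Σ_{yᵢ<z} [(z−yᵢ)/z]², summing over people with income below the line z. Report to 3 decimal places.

0.145

Below the line: £10, £22, £39, £40 (q = 4 of N = 6).
Normalized shortfalls: (44−10)/44 = 0.7727; (44−22)/44 = 0.5000; (44−39)/44 = 0.1136; (44−40)/44 = 0.0909.
Squared: 0.5971; 0.2500; 0.0129; 0.0083.
Sum = 0.868285; P₂ = 0.868285 / 6 = 0.145.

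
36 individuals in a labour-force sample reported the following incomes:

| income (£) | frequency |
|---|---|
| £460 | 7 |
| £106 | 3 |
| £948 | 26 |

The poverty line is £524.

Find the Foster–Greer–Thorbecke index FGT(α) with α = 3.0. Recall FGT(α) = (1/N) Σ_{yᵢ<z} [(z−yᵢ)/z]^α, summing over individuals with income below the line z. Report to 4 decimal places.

0.0427

Below the line: 3×£106, 7×£460 (q = 10 of N = 36).
Gap ratios (z−y)/z: (524−106)/524 = 0.7977 (×3); (524−460)/524 = 0.1221 (×7).
Raised to α = 3.0: 0.50762 (×3); 0.00182 (×7).
Sum = 1.535601; FGT(3.0) = 1.535601 / 36 = 0.0427.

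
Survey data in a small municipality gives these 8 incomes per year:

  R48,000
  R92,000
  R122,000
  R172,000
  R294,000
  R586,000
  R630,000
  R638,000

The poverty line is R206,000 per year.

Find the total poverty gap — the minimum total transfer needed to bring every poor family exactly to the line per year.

Below the line: R48,000, R92,000, R122,000, R172,000 (q = 4 of N = 8).
Individual gaps: 206000−48000 = 158000; 206000−92000 = 114000; 206000−122000 = 84000; 206000−172000 = 34000.
Aggregate gap = R390,000.

R390,000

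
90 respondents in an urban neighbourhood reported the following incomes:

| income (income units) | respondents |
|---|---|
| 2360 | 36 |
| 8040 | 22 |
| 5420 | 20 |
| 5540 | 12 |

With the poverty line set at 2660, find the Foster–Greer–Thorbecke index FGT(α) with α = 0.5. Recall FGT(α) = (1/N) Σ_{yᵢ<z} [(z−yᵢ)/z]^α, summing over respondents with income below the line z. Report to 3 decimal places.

Poor units: 36×2360 (q = 36 of N = 90).
Gap ratios (z−y)/z: (2660−2360)/2660 = 0.1128 (×36).
Raised to α = 0.5: 0.33583 (×36).
Sum = 12.089889; FGT(0.5) = 12.089889 / 90 = 0.134.

0.134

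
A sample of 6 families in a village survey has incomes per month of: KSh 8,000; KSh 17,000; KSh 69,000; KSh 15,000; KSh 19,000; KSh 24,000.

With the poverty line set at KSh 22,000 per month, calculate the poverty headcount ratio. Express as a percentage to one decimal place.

4 of the 6 families have income below KSh 22,000.
H = 4/6 = 66.7%.

66.7%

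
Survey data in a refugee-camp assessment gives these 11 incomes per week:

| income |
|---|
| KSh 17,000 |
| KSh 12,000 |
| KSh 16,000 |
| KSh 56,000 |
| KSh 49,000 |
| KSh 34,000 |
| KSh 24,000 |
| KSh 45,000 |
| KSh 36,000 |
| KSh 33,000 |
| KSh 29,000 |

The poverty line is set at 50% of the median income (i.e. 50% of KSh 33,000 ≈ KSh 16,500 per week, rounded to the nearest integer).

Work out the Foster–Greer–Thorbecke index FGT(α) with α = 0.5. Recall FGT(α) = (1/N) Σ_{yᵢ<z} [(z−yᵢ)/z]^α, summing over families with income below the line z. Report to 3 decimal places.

Poor units: KSh 12,000, KSh 16,000 (q = 2 of N = 11).
Gap ratios (z−y)/z: (16500−12000)/16500 = 0.2727; (16500−16000)/16500 = 0.0303.
Raised to α = 0.5: 0.52223; 0.17408.
Sum = 0.696311; FGT(0.5) = 0.696311 / 11 = 0.063.

0.063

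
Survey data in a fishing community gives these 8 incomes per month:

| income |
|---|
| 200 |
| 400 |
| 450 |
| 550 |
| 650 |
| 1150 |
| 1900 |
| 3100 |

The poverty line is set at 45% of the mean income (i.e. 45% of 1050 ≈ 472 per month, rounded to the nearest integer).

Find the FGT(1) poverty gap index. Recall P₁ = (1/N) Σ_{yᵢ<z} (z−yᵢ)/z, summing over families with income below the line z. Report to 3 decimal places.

0.097

Below z: 200, 400, 450 (q = 3 of N = 8).
Normalized shortfalls: (472−200)/472 = 0.5763; (472−400)/472 = 0.1525; (472−450)/472 = 0.0466.
Sum of shortfalls = 0.775424; P₁ averages over all N: 0.775424 / 8 = 0.097.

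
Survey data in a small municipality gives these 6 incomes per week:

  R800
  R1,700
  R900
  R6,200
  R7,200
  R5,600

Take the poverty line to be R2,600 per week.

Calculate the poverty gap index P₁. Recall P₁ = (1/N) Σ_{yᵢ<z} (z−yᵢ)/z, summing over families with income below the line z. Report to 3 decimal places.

0.282

Below the line: R800, R900, R1,700 (q = 3 of N = 6).
Normalized shortfalls: (2600−800)/2600 = 0.6923; (2600−900)/2600 = 0.6538; (2600−1700)/2600 = 0.3462.
Sum of shortfalls = 1.692308; P₁ averages over all N: 1.692308 / 6 = 0.282.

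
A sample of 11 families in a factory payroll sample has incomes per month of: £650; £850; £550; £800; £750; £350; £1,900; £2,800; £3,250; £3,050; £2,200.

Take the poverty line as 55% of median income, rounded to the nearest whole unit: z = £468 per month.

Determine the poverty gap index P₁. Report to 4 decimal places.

Poor units: £350 (q = 1 of N = 11).
Relative gaps: (468−350)/468 = 0.2521.
Sum of shortfalls = 0.252137; P₁ averages over all N: 0.252137 / 11 = 0.0229.

0.0229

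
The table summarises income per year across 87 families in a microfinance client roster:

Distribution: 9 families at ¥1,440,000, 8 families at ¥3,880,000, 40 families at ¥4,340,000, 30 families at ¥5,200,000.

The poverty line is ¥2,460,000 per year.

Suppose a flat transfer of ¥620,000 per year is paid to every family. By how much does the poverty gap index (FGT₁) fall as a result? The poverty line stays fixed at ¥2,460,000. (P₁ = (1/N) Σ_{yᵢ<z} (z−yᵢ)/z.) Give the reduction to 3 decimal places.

0.026

Before: below the line — 9×¥1,440,000; poverty gap index (FGT₁) = 0.04289.
After the ¥620,000 transfer: below the line — 9×¥2,060,000; poverty gap index (FGT₁) = 0.01682.
Reduction = 0.04289 − 0.01682 = 0.026.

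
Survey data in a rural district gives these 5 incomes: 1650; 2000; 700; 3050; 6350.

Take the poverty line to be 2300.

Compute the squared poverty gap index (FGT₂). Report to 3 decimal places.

Incomes under z: 700, 1650, 2000 (q = 3 of N = 5).
Relative gaps: (2300−700)/2300 = 0.6957; (2300−1650)/2300 = 0.2826; (2300−2000)/2300 = 0.1304.
Squared: 0.4839; 0.0799; 0.0170.
Sum = 0.580813; P₂ = 0.580813 / 5 = 0.116.

0.116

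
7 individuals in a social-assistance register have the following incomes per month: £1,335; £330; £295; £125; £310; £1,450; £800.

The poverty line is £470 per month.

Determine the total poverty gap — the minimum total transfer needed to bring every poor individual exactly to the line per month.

Below z: £125, £295, £310, £330 (q = 4 of N = 7).
Individual gaps: 470−125 = 345; 470−295 = 175; 470−310 = 160; 470−330 = 140.
Aggregate gap = £820.

£820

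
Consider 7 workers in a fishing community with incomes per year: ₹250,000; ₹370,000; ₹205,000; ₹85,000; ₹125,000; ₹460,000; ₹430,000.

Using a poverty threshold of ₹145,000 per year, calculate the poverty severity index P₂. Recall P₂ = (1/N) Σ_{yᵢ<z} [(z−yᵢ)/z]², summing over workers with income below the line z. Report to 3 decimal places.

0.027

Poor units: ₹85,000, ₹125,000 (q = 2 of N = 7).
Gap ratios (z−y)/z: (145000−85000)/145000 = 0.4138; (145000−125000)/145000 = 0.1379.
Squared: 0.1712; 0.0190.
Sum = 0.190250; P₂ = 0.190250 / 7 = 0.027.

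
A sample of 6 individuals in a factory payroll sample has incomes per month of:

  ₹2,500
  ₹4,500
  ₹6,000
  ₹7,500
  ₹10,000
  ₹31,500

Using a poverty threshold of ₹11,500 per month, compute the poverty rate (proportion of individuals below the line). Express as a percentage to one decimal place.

5 of the 6 individuals have income below ₹11,500.
H = 5/6 = 83.3%.

83.3%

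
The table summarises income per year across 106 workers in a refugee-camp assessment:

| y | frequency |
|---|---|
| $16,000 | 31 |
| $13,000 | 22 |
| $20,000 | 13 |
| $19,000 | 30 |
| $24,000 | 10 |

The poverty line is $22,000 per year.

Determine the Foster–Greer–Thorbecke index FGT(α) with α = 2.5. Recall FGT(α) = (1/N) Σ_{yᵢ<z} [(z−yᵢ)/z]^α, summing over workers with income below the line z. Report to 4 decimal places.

Below the line: 22×$13,000, 31×$16,000, 30×$19,000, 13×$20,000 (q = 96 of N = 106).
Gap ratios (z−y)/z: (22000−13000)/22000 = 0.4091 (×22); (22000−16000)/22000 = 0.2727 (×31); (22000−19000)/22000 = 0.1364 (×30); (22000−20000)/22000 = 0.0909 (×13).
Raised to α = 2.5: 0.10704 (×22); 0.03884 (×31); 0.00687 (×30); 0.00249 (×13).
Sum = 3.797450; FGT(2.5) = 3.797450 / 106 = 0.0358.

0.0358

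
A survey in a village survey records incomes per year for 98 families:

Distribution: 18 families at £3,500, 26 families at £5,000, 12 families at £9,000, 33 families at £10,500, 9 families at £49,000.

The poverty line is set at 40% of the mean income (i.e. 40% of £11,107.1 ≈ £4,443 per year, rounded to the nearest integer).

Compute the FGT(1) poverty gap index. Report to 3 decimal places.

0.039

Incomes under z: 18×£3,500 (q = 18 of N = 98).
Gap ratios (z−y)/z: (4443−3500)/4443 = 0.2122 (×18).
Σ = 3.820392. Dividing by the full population N = 98 gives P₁ = 0.039.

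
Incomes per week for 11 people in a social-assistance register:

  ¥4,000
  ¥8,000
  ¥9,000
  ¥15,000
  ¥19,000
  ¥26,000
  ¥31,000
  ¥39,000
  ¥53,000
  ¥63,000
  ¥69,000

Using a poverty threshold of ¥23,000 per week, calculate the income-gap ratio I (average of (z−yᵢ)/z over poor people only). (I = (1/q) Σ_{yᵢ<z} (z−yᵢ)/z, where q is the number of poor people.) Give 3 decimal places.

Incomes under z: ¥4,000, ¥8,000, ¥9,000, ¥15,000, ¥19,000 (q = 5 of N = 11).
Relative gaps: 0.8261, 0.6522, 0.6087, 0.3478, 0.1739; sum = 2.608696.
I averages over the q = 5 poor units only: 2.608696 / 5 = 0.522.

0.522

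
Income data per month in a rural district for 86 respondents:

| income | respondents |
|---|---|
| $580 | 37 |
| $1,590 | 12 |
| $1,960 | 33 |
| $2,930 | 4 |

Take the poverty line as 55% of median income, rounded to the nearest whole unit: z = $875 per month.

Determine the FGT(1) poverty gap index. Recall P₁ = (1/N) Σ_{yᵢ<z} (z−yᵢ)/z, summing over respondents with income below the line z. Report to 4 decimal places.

0.1450

Incomes under z: 37×$580 (q = 37 of N = 86).
Normalized shortfalls: (875−580)/875 = 0.3371 (×37).
Sum of shortfalls = 12.474286; P₁ averages over all N: 12.474286 / 86 = 0.1450.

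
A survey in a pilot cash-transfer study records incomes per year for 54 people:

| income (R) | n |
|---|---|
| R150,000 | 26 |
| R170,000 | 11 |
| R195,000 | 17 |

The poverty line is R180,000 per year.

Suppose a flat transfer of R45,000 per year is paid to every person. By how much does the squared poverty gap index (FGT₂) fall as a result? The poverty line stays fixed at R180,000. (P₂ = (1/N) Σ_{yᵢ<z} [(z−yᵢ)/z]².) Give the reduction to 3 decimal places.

0.014

Before: below the line — 26×R150,000, 11×R170,000; squared poverty gap index (FGT₂) = 0.01400.
After the R45,000 transfer: below the line — none; squared poverty gap index (FGT₂) = 0.00000.
Reduction = 0.01400 − 0.00000 = 0.014.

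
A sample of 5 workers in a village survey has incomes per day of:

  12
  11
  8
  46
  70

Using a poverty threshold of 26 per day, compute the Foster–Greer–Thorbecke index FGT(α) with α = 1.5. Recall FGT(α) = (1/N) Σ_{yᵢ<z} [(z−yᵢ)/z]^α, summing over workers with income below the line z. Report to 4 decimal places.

Poor units: 8, 11, 12 (q = 3 of N = 5).
Relative gaps: (26−8)/26 = 0.6923; (26−11)/26 = 0.5769; (26−12)/26 = 0.5385.
Raised to α = 1.5: 0.57603; 0.43820; 0.39512.
Sum = 1.409362; FGT(1.5) = 1.409362 / 5 = 0.2819.

0.2819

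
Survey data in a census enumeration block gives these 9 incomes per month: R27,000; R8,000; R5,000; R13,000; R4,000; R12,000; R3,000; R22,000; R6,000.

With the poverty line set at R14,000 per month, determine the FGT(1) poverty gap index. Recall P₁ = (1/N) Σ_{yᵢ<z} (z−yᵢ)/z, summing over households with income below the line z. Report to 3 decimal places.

0.373

Below the line: R3,000, R4,000, R5,000, R6,000, R8,000, R12,000, R13,000 (q = 7 of N = 9).
Gap ratios (z−y)/z: (14000−3000)/14000 = 0.7857; (14000−4000)/14000 = 0.7143; (14000−5000)/14000 = 0.6429; (14000−6000)/14000 = 0.5714; (14000−8000)/14000 = 0.4286; (14000−12000)/14000 = 0.1429; (14000−13000)/14000 = 0.0714.
Sum of shortfalls = 3.357143; P₁ averages over all N: 3.357143 / 9 = 0.373.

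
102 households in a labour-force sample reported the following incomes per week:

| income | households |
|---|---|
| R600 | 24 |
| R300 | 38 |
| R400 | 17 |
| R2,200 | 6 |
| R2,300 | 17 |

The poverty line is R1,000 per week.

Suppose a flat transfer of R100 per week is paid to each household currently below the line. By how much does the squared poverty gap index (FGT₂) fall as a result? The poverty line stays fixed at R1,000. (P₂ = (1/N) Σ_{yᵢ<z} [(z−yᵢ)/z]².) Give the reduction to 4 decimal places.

Before: below the line — 38×R300, 17×R400, 24×R600; squared poverty gap index (FGT₂) = 0.280196.
After the R100 transfer: below the line — 38×R400, 17×R500, 24×R700; squared poverty gap index (FGT₂) = 0.196961.
Reduction = 0.280196 − 0.196961 = 0.0832.

0.0832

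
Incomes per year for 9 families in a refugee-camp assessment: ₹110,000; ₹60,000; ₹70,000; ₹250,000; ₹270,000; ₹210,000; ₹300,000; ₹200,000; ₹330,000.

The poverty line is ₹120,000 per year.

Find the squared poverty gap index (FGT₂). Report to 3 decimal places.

0.048

Below the line: ₹60,000, ₹70,000, ₹110,000 (q = 3 of N = 9).
Relative gaps: (120000−60000)/120000 = 0.5000; (120000−70000)/120000 = 0.4167; (120000−110000)/120000 = 0.0833.
Squared: 0.2500; 0.1736; 0.0069.
Sum = 0.430556; P₂ = 0.430556 / 9 = 0.048.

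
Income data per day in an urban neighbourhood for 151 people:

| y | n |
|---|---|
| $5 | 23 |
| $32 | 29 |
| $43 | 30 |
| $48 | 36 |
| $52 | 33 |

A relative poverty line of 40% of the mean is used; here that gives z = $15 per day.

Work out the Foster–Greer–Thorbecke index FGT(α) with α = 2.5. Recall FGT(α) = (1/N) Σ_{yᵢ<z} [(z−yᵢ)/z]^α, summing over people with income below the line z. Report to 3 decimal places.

Below z: 23×$5 (q = 23 of N = 151).
Relative gaps: (15−5)/15 = 0.6667 (×23).
Raised to α = 2.5: 0.36289 (×23).
Sum = 8.346409; FGT(2.5) = 8.346409 / 151 = 0.055.

0.055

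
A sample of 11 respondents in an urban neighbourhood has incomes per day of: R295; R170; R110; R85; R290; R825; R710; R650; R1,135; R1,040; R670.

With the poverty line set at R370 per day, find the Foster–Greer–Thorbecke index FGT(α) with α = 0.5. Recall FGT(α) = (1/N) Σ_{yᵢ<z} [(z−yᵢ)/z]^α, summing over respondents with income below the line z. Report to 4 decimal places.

0.3060

Incomes under z: R85, R110, R170, R290, R295 (q = 5 of N = 11).
Gap ratios (z−y)/z: (370−85)/370 = 0.7703; (370−110)/370 = 0.7027; (370−170)/370 = 0.5405; (370−290)/370 = 0.2162; (370−295)/370 = 0.2027.
Raised to α = 0.5: 0.87765; 0.83827; 0.73521; 0.46499; 0.45023.
Sum = 3.366354; FGT(0.5) = 3.366354 / 11 = 0.3060.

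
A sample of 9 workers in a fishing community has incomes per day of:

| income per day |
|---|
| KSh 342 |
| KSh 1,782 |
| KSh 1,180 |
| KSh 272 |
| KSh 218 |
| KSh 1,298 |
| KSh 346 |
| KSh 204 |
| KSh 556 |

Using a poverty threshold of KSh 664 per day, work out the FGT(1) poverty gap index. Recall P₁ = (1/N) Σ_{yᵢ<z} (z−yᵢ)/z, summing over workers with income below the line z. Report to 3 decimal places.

0.342

Incomes under z: KSh 204, KSh 218, KSh 272, KSh 342, KSh 346, KSh 556 (q = 6 of N = 9).
Normalized shortfalls: (664−204)/664 = 0.6928; (664−218)/664 = 0.6717; (664−272)/664 = 0.5904; (664−342)/664 = 0.4849; (664−346)/664 = 0.4789; (664−556)/664 = 0.1627.
Sum of shortfalls = 3.081325; P₁ averages over all N: 3.081325 / 9 = 0.342.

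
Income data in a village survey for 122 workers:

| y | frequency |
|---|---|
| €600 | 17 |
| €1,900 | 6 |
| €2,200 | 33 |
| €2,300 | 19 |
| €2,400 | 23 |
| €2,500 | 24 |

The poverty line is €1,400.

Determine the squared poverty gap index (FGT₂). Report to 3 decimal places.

Incomes under z: 17×€600 (q = 17 of N = 122).
Relative gaps: (1400−600)/1400 = 0.5714 (×17).
Squared: 0.3265 (×17).
Sum = 5.551020; P₂ = 5.551020 / 122 = 0.046.

0.046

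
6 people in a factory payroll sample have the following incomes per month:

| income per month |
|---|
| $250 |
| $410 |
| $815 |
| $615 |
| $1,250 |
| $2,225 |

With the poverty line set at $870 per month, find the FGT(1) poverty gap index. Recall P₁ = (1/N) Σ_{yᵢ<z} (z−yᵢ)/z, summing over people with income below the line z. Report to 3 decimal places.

0.266

Below the line: $250, $410, $615, $815 (q = 4 of N = 6).
Gap ratios (z−y)/z: (870−250)/870 = 0.7126; (870−410)/870 = 0.5287; (870−615)/870 = 0.2931; (870−815)/870 = 0.0632.
Sum of shortfalls = 1.597701; P₁ averages over all N: 1.597701 / 6 = 0.266.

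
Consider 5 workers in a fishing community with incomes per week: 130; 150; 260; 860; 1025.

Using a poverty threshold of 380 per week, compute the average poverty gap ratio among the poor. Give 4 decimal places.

0.5263

Below z: 130, 150, 260 (q = 3 of N = 5).
Shortfall ratios (z−y)/z: 0.6579, 0.6053, 0.3158; sum = 1.578947.
The income-gap ratio divides by q (the poor only): 1.578947 / 3 = 0.5263.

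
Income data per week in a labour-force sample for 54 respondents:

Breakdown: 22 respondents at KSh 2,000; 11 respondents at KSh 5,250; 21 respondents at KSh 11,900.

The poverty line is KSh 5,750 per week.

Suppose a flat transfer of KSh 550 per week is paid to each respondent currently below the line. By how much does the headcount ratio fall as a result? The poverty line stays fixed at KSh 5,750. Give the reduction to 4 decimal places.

0.2037

Before: below the line — 22×KSh 2,000, 11×KSh 5,250; headcount ratio = 0.611111.
After the KSh 550 transfer: below the line — 22×KSh 2,550; headcount ratio = 0.407407.
Reduction = 0.611111 − 0.407407 = 0.2037.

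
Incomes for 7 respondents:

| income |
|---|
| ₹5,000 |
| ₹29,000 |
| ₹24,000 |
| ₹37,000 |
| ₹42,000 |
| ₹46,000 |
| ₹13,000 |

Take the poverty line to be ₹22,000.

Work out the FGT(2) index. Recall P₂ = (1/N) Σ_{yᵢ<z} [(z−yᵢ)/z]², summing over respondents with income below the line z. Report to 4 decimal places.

Incomes under z: ₹5,000, ₹13,000 (q = 2 of N = 7).
Normalized shortfalls: (22000−5000)/22000 = 0.7727; (22000−13000)/22000 = 0.4091.
Squared: 0.5971; 0.1674.
Sum = 0.764463; P₂ = 0.764463 / 7 = 0.1092.

0.1092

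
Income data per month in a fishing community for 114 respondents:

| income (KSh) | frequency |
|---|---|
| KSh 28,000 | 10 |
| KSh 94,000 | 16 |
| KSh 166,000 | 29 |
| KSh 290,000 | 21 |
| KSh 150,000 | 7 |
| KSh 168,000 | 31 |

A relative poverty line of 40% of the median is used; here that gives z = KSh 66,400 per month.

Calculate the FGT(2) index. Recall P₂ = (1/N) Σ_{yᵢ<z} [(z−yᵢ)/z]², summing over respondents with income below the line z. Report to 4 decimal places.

Below the line: 10×KSh 28,000 (q = 10 of N = 114).
Relative gaps: (66400−28000)/66400 = 0.5783 (×10).
Squared: 0.3344 (×10).
Sum = 3.344462; P₂ = 3.344462 / 114 = 0.0293.

0.0293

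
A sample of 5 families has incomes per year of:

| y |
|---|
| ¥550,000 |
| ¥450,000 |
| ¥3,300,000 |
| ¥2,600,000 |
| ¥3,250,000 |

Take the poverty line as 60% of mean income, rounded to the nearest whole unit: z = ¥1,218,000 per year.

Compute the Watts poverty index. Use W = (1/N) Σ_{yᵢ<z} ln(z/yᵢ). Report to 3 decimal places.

Incomes under z: ¥450,000, ¥550,000 (q = 2 of N = 5).
ln(z/y) terms: ln(1218000/450000) = 0.9957; ln(1218000/550000) = 0.7950.
W = 1.790765 / 5 = 0.358.

0.358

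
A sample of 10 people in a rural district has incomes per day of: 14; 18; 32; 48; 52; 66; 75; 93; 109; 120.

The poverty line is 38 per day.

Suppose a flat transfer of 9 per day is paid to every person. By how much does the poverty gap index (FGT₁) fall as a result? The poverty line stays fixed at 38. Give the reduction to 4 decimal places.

0.0632

Before: below the line — 14, 18, 32; poverty gap index (FGT₁) = 0.131579.
After the 9 transfer: below the line — 23, 27; poverty gap index (FGT₁) = 0.068421.
Reduction = 0.131579 − 0.068421 = 0.0632.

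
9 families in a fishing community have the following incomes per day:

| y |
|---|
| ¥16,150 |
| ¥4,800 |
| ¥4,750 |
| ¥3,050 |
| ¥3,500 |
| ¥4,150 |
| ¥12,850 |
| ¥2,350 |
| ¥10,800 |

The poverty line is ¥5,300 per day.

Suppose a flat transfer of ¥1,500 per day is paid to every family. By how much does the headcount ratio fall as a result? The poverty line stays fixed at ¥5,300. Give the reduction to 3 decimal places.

Before: below the line — ¥2,350, ¥3,050, ¥3,500, ¥4,150, ¥4,750, ¥4,800; headcount ratio = 0.66667.
After the ¥1,500 transfer: below the line — ¥3,850, ¥4,550, ¥5,000; headcount ratio = 0.33333.
Reduction = 0.66667 − 0.33333 = 0.333.

0.333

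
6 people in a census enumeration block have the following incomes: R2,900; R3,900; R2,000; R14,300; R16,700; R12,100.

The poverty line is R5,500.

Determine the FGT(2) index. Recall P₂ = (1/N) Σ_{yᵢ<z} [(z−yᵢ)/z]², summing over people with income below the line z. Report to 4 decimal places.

0.1188

Below z: R2,000, R2,900, R3,900 (q = 3 of N = 6).
Gap ratios (z−y)/z: (5500−2000)/5500 = 0.6364; (5500−2900)/5500 = 0.4727; (5500−3900)/5500 = 0.2909.
Squared: 0.4050; 0.2235; 0.0846.
Sum = 0.713058; P₂ = 0.713058 / 6 = 0.1188.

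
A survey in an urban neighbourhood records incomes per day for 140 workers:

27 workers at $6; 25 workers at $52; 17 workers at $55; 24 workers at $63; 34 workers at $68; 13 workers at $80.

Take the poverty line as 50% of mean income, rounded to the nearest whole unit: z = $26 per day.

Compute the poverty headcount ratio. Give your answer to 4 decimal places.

0.1929

27 of the 140 workers have income below $26.
H = 27/140 = 0.1929.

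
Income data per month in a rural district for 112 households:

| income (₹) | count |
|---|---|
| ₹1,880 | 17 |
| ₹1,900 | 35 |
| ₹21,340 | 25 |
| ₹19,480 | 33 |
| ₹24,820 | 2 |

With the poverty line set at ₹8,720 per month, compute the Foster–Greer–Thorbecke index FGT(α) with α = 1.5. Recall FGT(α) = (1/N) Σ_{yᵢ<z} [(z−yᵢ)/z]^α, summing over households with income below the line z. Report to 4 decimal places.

Below the line: 17×₹1,880, 35×₹1,900 (q = 52 of N = 112).
Normalized shortfalls: (8720−1880)/8720 = 0.7844 (×17); (8720−1900)/8720 = 0.7821 (×35).
Raised to α = 1.5: 0.69472 (×17); 0.69167 (×35).
Sum = 36.018841; FGT(1.5) = 36.018841 / 112 = 0.3216.

0.3216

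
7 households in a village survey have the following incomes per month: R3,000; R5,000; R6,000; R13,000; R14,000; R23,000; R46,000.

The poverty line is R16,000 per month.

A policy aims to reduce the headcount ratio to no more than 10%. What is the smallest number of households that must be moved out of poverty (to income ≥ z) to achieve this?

5 of the 7 households are poor, so H = 5/7 = 0.714.
A headcount ratio of at most 10% allows at most ⌊0.10 × 7⌋ = 0 poor households.
So at least 5 − 0 = 5 must be lifted.

5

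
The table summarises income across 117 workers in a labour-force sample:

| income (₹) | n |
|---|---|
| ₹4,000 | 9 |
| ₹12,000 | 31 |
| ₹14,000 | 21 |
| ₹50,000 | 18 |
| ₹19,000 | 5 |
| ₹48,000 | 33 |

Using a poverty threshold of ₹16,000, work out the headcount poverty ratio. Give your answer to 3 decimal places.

0.521

61 of the 117 workers have income below ₹16,000.
H = 61/117 = 0.521.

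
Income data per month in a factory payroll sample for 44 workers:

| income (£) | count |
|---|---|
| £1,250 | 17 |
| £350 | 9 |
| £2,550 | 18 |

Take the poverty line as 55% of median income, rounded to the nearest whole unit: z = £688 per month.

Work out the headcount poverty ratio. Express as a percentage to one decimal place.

9 of the 44 workers have income below £688.
H = 9/44 = 20.5%.

20.5%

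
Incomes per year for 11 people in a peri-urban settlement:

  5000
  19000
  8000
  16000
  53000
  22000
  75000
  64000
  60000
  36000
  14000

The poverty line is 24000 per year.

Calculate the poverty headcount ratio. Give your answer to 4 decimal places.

6 of the 11 people have income below 24000.
H = 6/11 = 0.5455.

0.5455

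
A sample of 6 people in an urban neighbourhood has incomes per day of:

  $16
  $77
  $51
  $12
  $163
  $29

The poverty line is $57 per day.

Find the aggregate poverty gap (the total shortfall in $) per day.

$120

Below z: $12, $16, $29, $51 (q = 4 of N = 6).
Individual gaps: 57−12 = 45; 57−16 = 41; 57−29 = 28; 57−51 = 6.
Aggregate gap = $120.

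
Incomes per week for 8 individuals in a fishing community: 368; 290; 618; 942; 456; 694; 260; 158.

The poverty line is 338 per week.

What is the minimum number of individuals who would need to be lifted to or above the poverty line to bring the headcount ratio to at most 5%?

3 of the 8 individuals are poor, so H = 3/8 = 0.375.
A headcount ratio of at most 5% allows at most ⌊0.05 × 8⌋ = 0 poor individuals.
So at least 3 − 0 = 3 must be lifted.

3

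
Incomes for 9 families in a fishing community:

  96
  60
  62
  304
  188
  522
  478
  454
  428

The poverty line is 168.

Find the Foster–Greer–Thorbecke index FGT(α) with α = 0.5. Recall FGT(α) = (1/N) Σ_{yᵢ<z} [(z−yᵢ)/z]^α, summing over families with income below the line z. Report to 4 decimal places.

Poor units: 60, 62, 96 (q = 3 of N = 9).
Relative gaps: (168−60)/168 = 0.6429; (168−62)/168 = 0.6310; (168−96)/168 = 0.4286.
Raised to α = 0.5: 0.80178; 0.79433; 0.65465.
Sum = 2.250763; FGT(0.5) = 2.250763 / 9 = 0.2501.

0.2501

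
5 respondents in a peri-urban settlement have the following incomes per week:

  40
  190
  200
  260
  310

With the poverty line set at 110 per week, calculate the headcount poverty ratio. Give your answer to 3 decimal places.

0.200

1 of the 5 respondents have income below 110.
H = 1/5 = 0.200.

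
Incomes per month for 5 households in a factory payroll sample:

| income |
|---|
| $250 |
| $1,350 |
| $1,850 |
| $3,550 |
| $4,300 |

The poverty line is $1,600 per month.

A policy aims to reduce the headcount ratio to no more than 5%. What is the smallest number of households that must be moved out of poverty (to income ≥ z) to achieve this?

2 of the 5 households are poor, so H = 2/5 = 0.400.
A headcount ratio of at most 5% allows at most ⌊0.05 × 5⌋ = 0 poor households.
So at least 2 − 0 = 2 must be lifted.

2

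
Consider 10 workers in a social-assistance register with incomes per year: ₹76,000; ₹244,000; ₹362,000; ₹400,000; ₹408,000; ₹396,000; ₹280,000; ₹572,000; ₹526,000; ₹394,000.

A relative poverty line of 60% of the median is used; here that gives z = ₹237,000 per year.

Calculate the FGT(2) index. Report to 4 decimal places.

0.0461

Below z: ₹76,000 (q = 1 of N = 10).
Normalized shortfalls: (237000−76000)/237000 = 0.6793.
Squared: 0.4615.
Sum = 0.461482; P₂ = 0.461482 / 10 = 0.0461.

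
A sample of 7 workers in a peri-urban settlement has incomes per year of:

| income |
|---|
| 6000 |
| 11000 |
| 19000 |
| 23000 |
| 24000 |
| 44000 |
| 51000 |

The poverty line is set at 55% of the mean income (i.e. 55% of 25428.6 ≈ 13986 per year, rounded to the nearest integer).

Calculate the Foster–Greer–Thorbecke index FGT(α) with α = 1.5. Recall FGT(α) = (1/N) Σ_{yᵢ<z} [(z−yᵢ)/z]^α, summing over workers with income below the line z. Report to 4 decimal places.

Incomes under z: 6000, 11000 (q = 2 of N = 7).
Gap ratios (z−y)/z: (13986−6000)/13986 = 0.5710; (13986−11000)/13986 = 0.2135.
Raised to α = 1.5: 0.43147; 0.09865.
Sum = 0.530122; FGT(1.5) = 0.530122 / 7 = 0.0757.

0.0757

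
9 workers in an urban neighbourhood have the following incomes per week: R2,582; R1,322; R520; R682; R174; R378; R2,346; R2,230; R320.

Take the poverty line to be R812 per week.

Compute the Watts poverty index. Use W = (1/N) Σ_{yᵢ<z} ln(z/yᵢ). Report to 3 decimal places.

Below z: R174, R320, R378, R520, R682 (q = 5 of N = 9).
Log gaps: ln(812/174) = 1.5404; ln(812/320) = 0.9312; ln(812/378) = 0.7646; ln(812/520) = 0.4457; ln(812/682) = 0.1745.
W = 3.856373 / 9 = 0.428.

0.428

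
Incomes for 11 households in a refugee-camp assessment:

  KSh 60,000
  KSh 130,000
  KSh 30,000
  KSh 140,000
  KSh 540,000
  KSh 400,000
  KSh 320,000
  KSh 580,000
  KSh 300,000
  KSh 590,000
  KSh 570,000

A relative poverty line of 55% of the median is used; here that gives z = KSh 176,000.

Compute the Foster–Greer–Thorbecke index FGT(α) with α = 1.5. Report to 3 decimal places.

Below the line: KSh 30,000, KSh 60,000, KSh 130,000, KSh 140,000 (q = 4 of N = 11).
Normalized shortfalls: (176000−30000)/176000 = 0.8295; (176000−60000)/176000 = 0.6591; (176000−130000)/176000 = 0.2614; (176000−140000)/176000 = 0.2045.
Raised to α = 1.5: 0.75554; 0.53508; 0.13362; 0.09251.
Sum = 1.516752; FGT(1.5) = 1.516752 / 11 = 0.138.

0.138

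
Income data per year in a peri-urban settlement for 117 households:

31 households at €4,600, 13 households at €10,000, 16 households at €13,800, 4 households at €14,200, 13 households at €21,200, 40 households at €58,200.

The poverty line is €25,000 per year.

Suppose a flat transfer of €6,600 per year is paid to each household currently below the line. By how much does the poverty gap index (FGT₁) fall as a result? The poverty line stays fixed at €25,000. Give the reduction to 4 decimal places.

Before: below the line — 31×€4,600, 13×€10,000, 16×€13,800, 4×€14,200, 13×€21,200; poverty gap index (FGT₁) = 0.375795.
After the €6,600 transfer: below the line — 31×€11,200, 13×€16,600, 16×€20,400, 4×€20,800; poverty gap index (FGT₁) = 0.214496.
Reduction = 0.375795 − 0.214496 = 0.1613.

0.1613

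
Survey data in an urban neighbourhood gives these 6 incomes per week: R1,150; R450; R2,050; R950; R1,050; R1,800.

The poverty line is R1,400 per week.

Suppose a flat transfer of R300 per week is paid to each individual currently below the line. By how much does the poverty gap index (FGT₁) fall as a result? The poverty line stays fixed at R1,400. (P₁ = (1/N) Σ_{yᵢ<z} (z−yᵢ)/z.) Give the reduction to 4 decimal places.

0.1369

Before: below the line — R450, R950, R1,050, R1,150; poverty gap index (FGT₁) = 0.238095.
After the R300 transfer: below the line — R750, R1,250, R1,350; poverty gap index (FGT₁) = 0.101190.
Reduction = 0.238095 − 0.101190 = 0.1369.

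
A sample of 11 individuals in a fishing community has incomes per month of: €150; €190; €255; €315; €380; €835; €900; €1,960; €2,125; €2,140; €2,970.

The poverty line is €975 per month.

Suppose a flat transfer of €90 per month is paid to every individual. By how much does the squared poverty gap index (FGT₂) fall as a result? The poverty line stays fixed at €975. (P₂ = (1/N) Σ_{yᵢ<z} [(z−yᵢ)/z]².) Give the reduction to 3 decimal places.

Before: below the line — €150, €190, €255, €315, €380, €835, €900; squared poverty gap index (FGT₂) = 0.25152.
After the €90 transfer: below the line — €240, €280, €345, €405, €470, €925; squared poverty gap index (FGT₂) = 0.19151.
Reduction = 0.25152 − 0.19151 = 0.060.

0.060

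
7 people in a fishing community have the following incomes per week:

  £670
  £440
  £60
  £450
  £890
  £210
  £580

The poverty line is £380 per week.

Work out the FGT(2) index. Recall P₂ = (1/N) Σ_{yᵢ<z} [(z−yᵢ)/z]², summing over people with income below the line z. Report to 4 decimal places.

0.1299

Below the line: £60, £210 (q = 2 of N = 7).
Gap ratios (z−y)/z: (380−60)/380 = 0.8421; (380−210)/380 = 0.4474.
Squared: 0.7091; 0.2001.
Sum = 0.909280; P₂ = 0.909280 / 7 = 0.1299.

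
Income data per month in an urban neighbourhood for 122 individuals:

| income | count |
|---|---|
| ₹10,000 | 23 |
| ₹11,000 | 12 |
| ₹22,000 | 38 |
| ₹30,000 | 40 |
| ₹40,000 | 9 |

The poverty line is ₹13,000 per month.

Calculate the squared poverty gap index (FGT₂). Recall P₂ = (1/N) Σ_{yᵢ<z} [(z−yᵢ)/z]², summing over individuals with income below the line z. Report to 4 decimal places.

Incomes under z: 23×₹10,000, 12×₹11,000 (q = 35 of N = 122).
Shortfall ratios: (13000−10000)/13000 = 0.2308 (×23); (13000−11000)/13000 = 0.1538 (×12).
Squared: 0.0533 (×23); 0.0237 (×12).
Sum = 1.508876; P₂ = 1.508876 / 122 = 0.0124.

0.0124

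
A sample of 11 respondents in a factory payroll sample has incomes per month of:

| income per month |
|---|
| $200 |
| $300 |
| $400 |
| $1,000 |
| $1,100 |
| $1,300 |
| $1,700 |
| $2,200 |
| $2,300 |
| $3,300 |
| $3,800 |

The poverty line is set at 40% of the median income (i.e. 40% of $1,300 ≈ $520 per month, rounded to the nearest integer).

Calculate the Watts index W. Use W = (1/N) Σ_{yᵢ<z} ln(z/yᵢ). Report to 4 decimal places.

Below z: $200, $300, $400 (q = 3 of N = 11).
ln(z/y) terms: ln(520/200) = 0.9555; ln(520/300) = 0.5500; ln(520/400) = 0.2624.
W = 1.767922 / 11 = 0.1607.

0.1607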